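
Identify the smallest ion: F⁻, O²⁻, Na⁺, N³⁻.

Na⁺

All of these have 10 electrons (isoelectronic). With the same electron cloud, the ion with the most protons pulls it in tightest. Nuclear charges: Na⁺ (Z=11), F⁻ (Z=9), O²⁻ (Z=8), N³⁻ (Z=7). Highest Z is smallest.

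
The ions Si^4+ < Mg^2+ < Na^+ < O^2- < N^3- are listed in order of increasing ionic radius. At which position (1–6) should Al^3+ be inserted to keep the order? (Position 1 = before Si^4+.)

2

Each ion has 10 electrons. The ranking follows nuclear charge in reverse — greater Z gives a smaller radius. Si^4+ (Z=14), Al^3+ (Z=13), Mg^2+ (Z=12), Na^+ (Z=11), O^2- (Z=8), N^3- (Z=7).
Merged order: Si^4+ < Al^3+ < Mg^2+ < Na^+ < O^2- < N^3- — Al^3+ is number 2.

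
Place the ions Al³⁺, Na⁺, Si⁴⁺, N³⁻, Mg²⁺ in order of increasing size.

Isoelectronic series (10 e⁻ each). Size is set by nuclear charge: more protons means a smaller ion. Si⁴⁺ (Z=14), Al³⁺ (Z=13), Mg²⁺ (Z=12), Na⁺ (Z=11), N³⁻ (Z=7).

Si⁴⁺ < Al³⁺ < Mg²⁺ < Na⁺ < N³⁻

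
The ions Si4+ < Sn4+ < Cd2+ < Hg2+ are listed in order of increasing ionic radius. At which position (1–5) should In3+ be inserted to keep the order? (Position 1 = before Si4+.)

Work out protons and electrons: Si4+ has 10 e⁻ (Z=14), Sn4+ has 46 e⁻ (Z=50), In3+ has 46 e⁻ (Z=49), Cd2+ has 46 e⁻ (Z=48), Hg2+ has 78 e⁻ (Z=80). Si4+ < Sn4+ (same group, 2 shells fewer); Sn4+ < In3+ (isoelectronic, higher Z=50 is smaller); In3+ < Cd2+ (isoelectronic, higher Z=49 is smaller); Cd2+ < Hg2+ (same group, period 5 vs 6).
The complete sequence is Si4+ < Sn4+ < In3+ < Cd2+ < Hg2+. In3+ sits at position 3.

3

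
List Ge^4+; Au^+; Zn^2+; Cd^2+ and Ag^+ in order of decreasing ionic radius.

Work out protons and electrons: Ge^4+ has 28 e⁻ (Z=32), Zn^2+ has 28 e⁻ (Z=30), Cd^2+ has 46 e⁻ (Z=48), Ag^+ has 46 e⁻ (Z=47), Au^+ has 78 e⁻ (Z=79). Ge^4+ < Zn^2+ (both 28 e⁻, Z=32>30); Zn^2+ < Cd^2+ (same group, period 4 vs 5); Cd^2+ < Ag^+ (both 46 e⁻, Z=48>47); Ag^+ < Au^+ (same group, period 5 vs 6).

Au^+ > Ag^+ > Cd^2+ > Zn^2+ > Ge^4+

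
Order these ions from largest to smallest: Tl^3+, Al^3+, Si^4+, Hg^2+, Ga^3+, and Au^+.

Au^+ > Hg^2+ > Tl^3+ > Ga^3+ > Al^3+ > Si^4+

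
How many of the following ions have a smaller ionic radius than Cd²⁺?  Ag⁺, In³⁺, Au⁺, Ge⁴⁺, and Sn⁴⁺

First list Z and electron count for each: Ge⁴⁺ (Z=32, 28 e⁻), Sn⁴⁺ (Z=50, 46 e⁻), In³⁺ (Z=49, 46 e⁻), Cd²⁺ (Z=48, 46 e⁻), Ag⁺ (Z=47, 46 e⁻), Au⁺ (Z=79, 78 e⁻). Ge⁴⁺ < Sn⁴⁺ (same group, 1 shell fewer); Sn⁴⁺ < In³⁺ (both 46 e⁻, Z=50>49); In³⁺ < Cd²⁺ (isoelectronic, higher Z=49 is smaller); Cd²⁺ < Ag⁺ (both 46 e⁻, Z=48>47); Ag⁺ < Au⁺ (same group, 1 shell fewer).
Relative to Cd²⁺, the ions that are smaller are Ge⁴⁺, Sn⁴⁺, In³⁺. Count: 3.

3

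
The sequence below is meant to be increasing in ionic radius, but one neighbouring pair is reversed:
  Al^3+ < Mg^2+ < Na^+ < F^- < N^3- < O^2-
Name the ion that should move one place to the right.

N^3-

Scanning neighbour by neighbour, only N^3-/O^2- violates a trend: O^2- and N^3- share 10 electrons; the higher nuclear charge on O (Z=8) contracts it more, so O^2- < N^3-. That makes N^3- the one sitting a position early relative to where it belongs.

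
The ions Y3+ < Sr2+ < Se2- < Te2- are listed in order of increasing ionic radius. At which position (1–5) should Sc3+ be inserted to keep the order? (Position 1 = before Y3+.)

Tabulating Z and e⁻: Sc3+ has 18 e⁻ (Z=21), Y3+ has 36 e⁻ (Z=39), Sr2+ has 36 e⁻ (Z=38), Se2- has 36 e⁻ (Z=34), Te2- has 54 e⁻ (Z=52). Sc3+ < Y3+ (same group, 1 shell fewer); Y3+ < Sr2+ (both 36 e⁻, Z=39>38); Sr2+ < Se2- (isoelectronic, higher Z=38 is smaller); Se2- < Te2- (same group, period 4 vs 5).
Putting Sc3+ in gives Sc3+ < Y3+ < Sr2+ < Se2- < Te2-; it lands at slot 1.

1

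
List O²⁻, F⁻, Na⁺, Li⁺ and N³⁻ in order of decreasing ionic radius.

N³⁻ > O²⁻ > F⁻ > Na⁺ > Li⁺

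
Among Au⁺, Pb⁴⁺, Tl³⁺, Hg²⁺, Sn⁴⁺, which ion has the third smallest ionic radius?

Tl³⁺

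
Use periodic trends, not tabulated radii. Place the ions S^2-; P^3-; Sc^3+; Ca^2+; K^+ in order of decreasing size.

P^3- > S^2- > K^+ > Ca^2+ > Sc^3+

Each ion has 18 electrons. The ranking follows nuclear charge in reverse — greater Z gives a smaller radius. Sc^3+ (Z=21), Ca^2+ (Z=20), K^+ (Z=19), S^2- (Z=16), P^3- (Z=15).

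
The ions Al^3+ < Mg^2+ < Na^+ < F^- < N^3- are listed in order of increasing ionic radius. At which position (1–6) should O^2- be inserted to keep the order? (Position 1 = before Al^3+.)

5

All of these have 10 electrons (isoelectronic). With the same electron cloud, the ion with the most protons pulls it in tightest. Nuclear charges: Al^3+ (Z=13), Mg^2+ (Z=12), Na^+ (Z=11), F^- (Z=9), O^2- (Z=8), N^3- (Z=7). Highest Z is smallest.
Merged order: Al^3+ < Mg^2+ < Na^+ < F^- < O^2- < N^3- — O^2- is number 5.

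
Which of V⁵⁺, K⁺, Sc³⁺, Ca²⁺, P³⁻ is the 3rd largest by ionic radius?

These species are isoelectronic with 18 electrons. The only difference is the number of protons: V⁵⁺ (Z=23), Sc³⁺ (Z=21), Ca²⁺ (Z=20), K⁺ (Z=19), P³⁻ (Z=15). The strongest nuclear pull (V⁵⁺) gives the smallest ion.
Ordering: V⁵⁺ < Sc³⁺ < Ca²⁺ < K⁺ < P³⁻. The 3rd largest is Ca²⁺.

Ca²⁺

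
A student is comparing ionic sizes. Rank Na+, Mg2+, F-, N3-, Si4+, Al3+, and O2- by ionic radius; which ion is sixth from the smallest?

These species are isoelectronic with 10 electrons. The only difference is the number of protons: Si4+ (Z=14), Al3+ (Z=13), Mg2+ (Z=12), Na+ (Z=11), F- (Z=9), O2- (Z=8), N3- (Z=7). The strongest nuclear pull (Si4+) gives the smallest ion.
Full ascending order: Si4+ < Al3+ < Mg2+ < Na+ < F- < O2- < N3-. Counting from the smallest, position 6 is O2-.

O2-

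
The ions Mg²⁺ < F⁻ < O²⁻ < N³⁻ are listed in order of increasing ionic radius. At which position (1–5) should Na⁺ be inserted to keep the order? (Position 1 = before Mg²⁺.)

2

Each ion has 10 electrons. The ranking follows nuclear charge in reverse — greater Z gives a smaller radius. Mg²⁺ (Z=12), Na⁺ (Z=11), F⁻ (Z=9), O²⁻ (Z=8), N³⁻ (Z=7).
The complete sequence is Mg²⁺ < Na⁺ < F⁻ < O²⁻ < N³⁻. Na⁺ sits at position 2.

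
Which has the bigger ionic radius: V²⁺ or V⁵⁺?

For a single element, ionic radius drops as positive charge rises — V⁵⁺ < V²⁺.

V²⁺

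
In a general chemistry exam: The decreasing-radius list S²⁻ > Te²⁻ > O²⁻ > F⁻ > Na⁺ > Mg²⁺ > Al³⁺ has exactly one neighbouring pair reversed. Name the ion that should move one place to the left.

Te²⁻

Check each adjacent pair. S²⁻ and Te²⁻ are reversed: S²⁻ and Te²⁻ are in one column with the same charge; the lighter period-3 ion has 2 fewer shells and is smaller. No other neighbouring pair contradicts the periodic trends, so Te²⁻ is the ion listed too late.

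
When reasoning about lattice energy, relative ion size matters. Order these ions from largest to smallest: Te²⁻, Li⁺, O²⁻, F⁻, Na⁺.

Tabulating Z and e⁻: Li⁺ (Z=3, 2 e⁻), Na⁺ (Z=11, 10 e⁻), F⁻ (Z=9, 10 e⁻), O²⁻ (Z=8, 10 e⁻), Te²⁻ (Z=52, 54 e⁻). Li⁺ < Na⁺ (same group, 1 shell fewer); Na⁺ < F⁻ (isoelectronic, higher Z=11 is smaller); F⁻ < O²⁻ (isoelectronic, higher Z=9 is smaller); O²⁻ < Te²⁻ (same group, 3 shells fewer).

Te²⁻ > O²⁻ > F⁻ > Na⁺ > Li⁺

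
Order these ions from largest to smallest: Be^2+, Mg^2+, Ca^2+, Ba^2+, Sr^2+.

Ba^2+ > Sr^2+ > Ca^2+ > Mg^2+ > Be^2+

These ions sit in one column with identical charge. Each step down the periodic table adds a principal shell, increasing the radius.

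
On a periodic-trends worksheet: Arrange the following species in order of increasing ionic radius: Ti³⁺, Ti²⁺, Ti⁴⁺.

For a single element, ionic radius drops as positive charge rises — Ti⁴⁺ < Ti²⁺.

Ti⁴⁺ < Ti³⁺ < Ti²⁺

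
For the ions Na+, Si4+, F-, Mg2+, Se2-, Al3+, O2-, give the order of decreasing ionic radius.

Se2- > O2- > F- > Na+ > Mg2+ > Al3+ > Si4+

Electron counts and nuclear charges: Si4+ has 10 e⁻ (Z=14), Al3+ has 10 e⁻ (Z=13), Mg2+ has 10 e⁻ (Z=12), Na+ has 10 e⁻ (Z=11), F- has 10 e⁻ (Z=9), O2- has 10 e⁻ (Z=8), Se2- has 36 e⁻ (Z=34). Si4+ < Al3+ (both 10 e⁻, Z=14>13); Al3+ < Mg2+ (isoelectronic, higher Z=13 is smaller); Mg2+ < Na+ (isoelectronic, higher Z=12 is smaller); Na+ < F- (both 10 e⁻, Z=11>9); F- < O2- (isoelectronic, higher Z=9 is smaller); O2- < Se2- (same group, 2 shells fewer).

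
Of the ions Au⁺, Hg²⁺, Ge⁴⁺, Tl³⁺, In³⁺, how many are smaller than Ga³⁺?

First list Z and electron count for each: Ge⁴⁺ (Z=32, 28 e⁻), Ga³⁺ (Z=31, 28 e⁻), In³⁺ (Z=49, 46 e⁻), Tl³⁺ (Z=81, 78 e⁻), Hg²⁺ (Z=80, 78 e⁻), Au⁺ (Z=79, 78 e⁻). Ge⁴⁺ < Ga³⁺ (isoelectronic, higher Z=32 is smaller); Ga³⁺ < In³⁺ (same group, period 4 vs 5); In³⁺ < Tl³⁺ (same group, 1 shell fewer); Tl³⁺ < Hg²⁺ (isoelectronic, higher Z=81 is smaller); Hg²⁺ < Au⁺ (isoelectronic, higher Z=80 is smaller).
Relative to Ga³⁺, the ions that are smaller are Ge⁴⁺. So 1 is smaller.

1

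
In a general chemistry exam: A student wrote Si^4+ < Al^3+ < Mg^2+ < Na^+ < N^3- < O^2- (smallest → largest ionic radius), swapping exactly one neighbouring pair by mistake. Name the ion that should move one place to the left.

O^2-

The pair N^3-, O^2- is the wrong way round — O^2- and N^3- share 10 electrons; the higher nuclear charge on O (Z=8) contracts it more, so O^2- < N^3-. All other adjacent pairs agree with periodic trends, so O^2- is the misplaced ion.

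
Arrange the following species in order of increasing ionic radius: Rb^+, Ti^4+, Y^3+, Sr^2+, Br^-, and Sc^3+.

Ti^4+ < Sc^3+ < Y^3+ < Sr^2+ < Rb^+ < Br^-

Electron counts and nuclear charges: Ti^4+ has 18 e⁻ (Z=22), Sc^3+ has 18 e⁻ (Z=21), Y^3+ has 36 e⁻ (Z=39), Sr^2+ has 36 e⁻ (Z=38), Rb^+ has 36 e⁻ (Z=37), Br^- has 36 e⁻ (Z=35). Ti^4+ < Sc^3+ (both 18 e⁻, Z=22>21); Sc^3+ < Y^3+ (same group, 1 shell fewer); Y^3+ < Sr^2+ (both 36 e⁻, Z=39>38); Sr^2+ < Rb^+ (both 36 e⁻, Z=38>37); Rb^+ < Br^- (isoelectronic, higher Z=37 is smaller).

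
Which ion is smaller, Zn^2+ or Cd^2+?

Same group, same charge. Going down the group adds an extra shell of electrons, so the ion gets larger: Zn^2+ is highest in the group and smallest.

Zn^2+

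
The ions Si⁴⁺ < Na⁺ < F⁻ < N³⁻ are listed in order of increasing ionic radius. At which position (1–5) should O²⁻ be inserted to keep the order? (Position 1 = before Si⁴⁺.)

4

Isoelectronic series (10 e⁻ each). Size is set by nuclear charge: more protons means a smaller ion. Si⁴⁺ (Z=14), Na⁺ (Z=11), F⁻ (Z=9), O²⁻ (Z=8), N³⁻ (Z=7).
Putting O²⁻ in gives Si⁴⁺ < Na⁺ < F⁻ < O²⁻ < N³⁻; it lands at slot 4.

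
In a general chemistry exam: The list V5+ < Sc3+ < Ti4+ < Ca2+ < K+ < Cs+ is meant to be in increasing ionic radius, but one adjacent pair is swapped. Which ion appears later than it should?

Ti4+

Compare adjacent ions: both have 18 electrons but Z(Ti)=22 > Z(Sc)=21, so Ti4+ should be the smaller of the two — yet in this increasing list Sc3+ sits before Ti4+. Nothing else is reversed, so Ti4+ should move one place to the left.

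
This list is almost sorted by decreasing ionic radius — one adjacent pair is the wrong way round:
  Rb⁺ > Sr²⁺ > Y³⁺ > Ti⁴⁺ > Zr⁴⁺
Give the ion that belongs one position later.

Ti⁴⁺

Compare adjacent ions: both in group 4 with the same charge; Ti⁴⁺ (period 4) has the smaller radius — yet in this decreasing list Ti⁴⁺ sits before Zr⁴⁺. Nothing else is reversed, so Ti⁴⁺ should move one place to the right.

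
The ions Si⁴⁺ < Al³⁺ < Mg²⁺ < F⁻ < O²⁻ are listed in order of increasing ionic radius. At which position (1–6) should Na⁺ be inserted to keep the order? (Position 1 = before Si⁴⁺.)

Each ion has 10 electrons. The ranking follows nuclear charge in reverse — greater Z gives a smaller radius. Si⁴⁺ (Z=14), Al³⁺ (Z=13), Mg²⁺ (Z=12), Na⁺ (Z=11), F⁻ (Z=9), O²⁻ (Z=8).
The complete sequence is Si⁴⁺ < Al³⁺ < Mg²⁺ < Na⁺ < F⁻ < O²⁻. Na⁺ sits at position 4.

4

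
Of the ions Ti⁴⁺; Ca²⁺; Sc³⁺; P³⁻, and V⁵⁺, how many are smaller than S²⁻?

All of these have 18 electrons (isoelectronic). With the same electron cloud, the ion with the most protons pulls it in tightest. Nuclear charges: V⁵⁺ (Z=23), Ti⁴⁺ (Z=22), Sc³⁺ (Z=21), Ca²⁺ (Z=20), S²⁻ (Z=16), P³⁻ (Z=15). Highest Z is smallest.
Placing each against S²⁻: smaller — V⁵⁺, Ti⁴⁺, Sc³⁺, Ca²⁺; larger — P³⁻. So 4 are smaller.

4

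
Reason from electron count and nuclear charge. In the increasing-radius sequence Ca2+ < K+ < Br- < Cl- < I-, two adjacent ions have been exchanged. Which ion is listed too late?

The pair Br-, Cl- is the wrong way round — both in group 17 with the same charge; Cl- (period 3) has the smaller radius. All other adjacent pairs agree with periodic trends, so Cl- is the misplaced ion.

Cl-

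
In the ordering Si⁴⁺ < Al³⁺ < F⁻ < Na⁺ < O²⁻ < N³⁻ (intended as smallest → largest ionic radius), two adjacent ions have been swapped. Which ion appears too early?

Scanning neighbour by neighbour, only F⁻/Na⁺ violates a trend: Na⁺ and F⁻ share 10 electrons; the higher nuclear charge on Na (Z=11) contracts it more, so Na⁺ < F⁻. That makes F⁻ the one sitting a position early relative to where it belongs.

F⁻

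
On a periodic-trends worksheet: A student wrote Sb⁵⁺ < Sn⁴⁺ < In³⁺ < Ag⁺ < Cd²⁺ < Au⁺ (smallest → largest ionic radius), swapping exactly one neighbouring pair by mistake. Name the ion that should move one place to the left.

Cd²⁺

Compare adjacent ions: they are isoelectronic (46 e⁻) and Cd has more protons than Ag (48 vs 47), making Cd²⁺ smaller — yet in this increasing list Ag⁺ sits before Cd²⁺. Nothing else is reversed, so Cd²⁺ should move one place to the left.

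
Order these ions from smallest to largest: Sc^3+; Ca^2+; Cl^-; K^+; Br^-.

Sc^3+ < Ca^2+ < K^+ < Cl^- < Br^-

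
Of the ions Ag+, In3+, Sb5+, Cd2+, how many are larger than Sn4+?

3

These species are isoelectronic with 46 electrons. The only difference is the number of protons: Sb5+ (Z=51), Sn4+ (Z=50), In3+ (Z=49), Cd2+ (Z=48), Ag+ (Z=47). The strongest nuclear pull (Sb5+) gives the smallest ion.
Overall: Sb5+ < Sn4+ < In3+ < Cd2+ < Ag+. Sn4+ has 1 below it and 3 above. Count: 3.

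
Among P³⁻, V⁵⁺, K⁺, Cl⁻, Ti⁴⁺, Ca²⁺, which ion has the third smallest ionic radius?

Ca²⁺

Isoelectronic series (18 e⁻ each). Size is set by nuclear charge: more protons means a smaller ion. V⁵⁺ (Z=23), Ti⁴⁺ (Z=22), Ca²⁺ (Z=20), K⁺ (Z=19), Cl⁻ (Z=17), P³⁻ (Z=15).
Full ascending order: V⁵⁺ < Ti⁴⁺ < Ca²⁺ < K⁺ < Cl⁻ < P³⁻. Counting from the smallest, position 3 is Ca²⁺.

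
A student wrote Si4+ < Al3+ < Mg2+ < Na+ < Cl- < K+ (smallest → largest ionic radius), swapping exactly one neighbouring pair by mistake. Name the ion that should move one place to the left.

Scanning neighbour by neighbour, only Cl-/K+ violates a trend: both have 18 electrons but Z(K)=19 > Z(Cl)=17, so K+ should be the smaller of the two. That makes K+ the one sitting a position late relative to where it belongs.

K+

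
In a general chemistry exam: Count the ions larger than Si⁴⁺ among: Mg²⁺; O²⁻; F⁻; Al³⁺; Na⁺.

5

All of these have 10 electrons (isoelectronic). With the same electron cloud, the ion with the most protons pulls it in tightest. Nuclear charges: Si⁴⁺ (Z=14), Al³⁺ (Z=13), Mg²⁺ (Z=12), Na⁺ (Z=11), F⁻ (Z=9), O²⁻ (Z=8). Highest Z is smallest.
Relative to Si⁴⁺, the ions that are larger are Al³⁺, Mg²⁺, Na⁺, F⁻, O²⁻. That's 5.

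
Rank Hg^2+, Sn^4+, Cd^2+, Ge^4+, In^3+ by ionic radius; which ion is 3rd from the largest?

In^3+

Ge^4+ has 28 e⁻ (Z=32), Sn^4+ has 46 e⁻ (Z=50), In^3+ has 46 e⁻ (Z=49), Cd^2+ has 46 e⁻ (Z=48), Hg^2+ has 78 e⁻ (Z=80). Ge^4+ < Sn^4+ (same group, period 4 vs 5); Sn^4+ < In^3+ (both 46 e⁻, Z=50>49); In^3+ < Cd^2+ (both 46 e⁻, Z=49>48); Cd^2+ < Hg^2+ (same group, 1 shell fewer).
That gives Ge^4+ < Sn^4+ < In^3+ < Cd^2+ < Hg^2+. From the largest end, number 3 is In^3+.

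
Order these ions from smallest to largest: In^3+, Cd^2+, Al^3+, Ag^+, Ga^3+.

Al^3+ < Ga^3+ < In^3+ < Cd^2+ < Ag^+

Work out protons and electrons: Al^3+: 10 e⁻, Z=13, Ga^3+: 28 e⁻, Z=31, In^3+: 46 e⁻, Z=49, Cd^2+: 46 e⁻, Z=48, Ag^+: 46 e⁻, Z=47. Al^3+ < Ga^3+ (same group, 1 shell fewer); Ga^3+ < In^3+ (same group, 1 shell fewer); In^3+ < Cd^2+ (isoelectronic, higher Z=49 is smaller); Cd^2+ < Ag^+ (isoelectronic, higher Z=48 is smaller).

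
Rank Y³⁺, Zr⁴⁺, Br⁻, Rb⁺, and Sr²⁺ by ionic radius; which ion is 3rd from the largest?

Sr²⁺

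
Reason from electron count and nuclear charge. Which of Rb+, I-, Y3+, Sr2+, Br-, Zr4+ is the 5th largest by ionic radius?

Tabulating Z and e⁻: Zr4+: 36 e⁻, Z=40, Y3+: 36 e⁻, Z=39, Sr2+: 36 e⁻, Z=38, Rb+: 36 e⁻, Z=37, Br-: 36 e⁻, Z=35, I-: 54 e⁻, Z=53. Zr4+ < Y3+ (both 36 e⁻, Z=40>39); Y3+ < Sr2+ (both 36 e⁻, Z=39>38); Sr2+ < Rb+ (isoelectronic, higher Z=38 is smaller); Rb+ < Br- (both 36 e⁻, Z=37>35); Br- < I- (same group, period 4 vs 5).
Ordering: Zr4+ < Y3+ < Sr2+ < Rb+ < Br- < I-. The 5th largest is Y3+.

Y3+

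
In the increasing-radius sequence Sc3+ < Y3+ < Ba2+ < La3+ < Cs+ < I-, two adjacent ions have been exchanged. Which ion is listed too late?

Scanning neighbour by neighbour, only Ba2+/La3+ violates a trend: both have 54 electrons but Z(La)=57 > Z(Ba)=56, so La3+ should be the smaller of the two. That makes La3+ the one sitting a position late relative to where it belongs.

La3+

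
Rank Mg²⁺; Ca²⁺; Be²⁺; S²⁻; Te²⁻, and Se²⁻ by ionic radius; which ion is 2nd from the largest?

Se²⁻

Electron counts and nuclear charges: Be²⁺ (Z=4, 2 e⁻), Mg²⁺ (Z=12, 10 e⁻), Ca²⁺ (Z=20, 18 e⁻), S²⁻ (Z=16, 18 e⁻), Se²⁻ (Z=34, 36 e⁻), Te²⁻ (Z=52, 54 e⁻). Be²⁺ < Mg²⁺ (same group, period 2 vs 3); Mg²⁺ < Ca²⁺ (same group, period 3 vs 4); Ca²⁺ < S²⁻ (isoelectronic, higher Z=20 is smaller); S²⁻ < Se²⁻ (same group, period 3 vs 4); Se²⁻ < Te²⁻ (same group, period 4 vs 5).
So the order is Be²⁺ < Mg²⁺ < Ca²⁺ < S²⁻ < Se²⁻ < Te²⁻; the 2nd-largest ion is Se²⁻.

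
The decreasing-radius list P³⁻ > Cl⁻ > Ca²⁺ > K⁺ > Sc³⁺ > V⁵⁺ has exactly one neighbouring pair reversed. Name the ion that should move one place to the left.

Check each adjacent pair. Ca²⁺ and K⁺ are reversed: Ca²⁺ and K⁺ share 18 electrons; the higher nuclear charge on Ca (Z=20) contracts it more, so Ca²⁺ < K⁺. No other neighbouring pair contradicts the periodic trends, so K⁺ is the ion listed too late.

K⁺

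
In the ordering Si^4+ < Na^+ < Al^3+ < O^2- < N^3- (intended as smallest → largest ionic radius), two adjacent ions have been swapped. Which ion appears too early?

Na^+

Check each adjacent pair. Na^+ and Al^3+ are reversed: both have 10 electrons but Z(Al)=13 > Z(Na)=11, so Al^3+ should be the smaller of the two. No other neighbouring pair contradicts the periodic trends, so Na^+ is the ion listed too early.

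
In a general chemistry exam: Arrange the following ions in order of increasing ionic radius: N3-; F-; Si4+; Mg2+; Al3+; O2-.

These species are isoelectronic with 10 electrons. The only difference is the number of protons: Si4+ (Z=14), Al3+ (Z=13), Mg2+ (Z=12), F- (Z=9), O2- (Z=8), N3- (Z=7). The strongest nuclear pull (Si4+) gives the smallest ion.

Si4+ < Al3+ < Mg2+ < F- < O2- < N3-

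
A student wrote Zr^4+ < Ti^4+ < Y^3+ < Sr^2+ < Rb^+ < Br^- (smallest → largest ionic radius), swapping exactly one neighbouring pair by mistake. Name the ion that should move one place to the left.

Ti^4+

Check each adjacent pair. Zr^4+ and Ti^4+ are reversed: same group and charge — period 4 sits above period 5, so Ti^4+ is smaller. No other neighbouring pair contradicts the periodic trends, so Ti^4+ is the ion listed too late.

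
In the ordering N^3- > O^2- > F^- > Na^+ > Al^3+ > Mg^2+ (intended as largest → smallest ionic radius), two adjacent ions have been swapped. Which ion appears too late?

Mg^2+

Compare adjacent ions: Al^3+ and Mg^2+ share 10 electrons; the higher nuclear charge on Al (Z=13) contracts it more, so Al^3+ < Mg^2+ — yet in this decreasing list Al^3+ sits before Mg^2+. Nothing else is reversed, so Mg^2+ should move one place to the left.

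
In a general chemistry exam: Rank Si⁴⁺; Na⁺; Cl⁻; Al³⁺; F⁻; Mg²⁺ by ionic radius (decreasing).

Si⁴⁺ (Z=14, 10 e⁻), Al³⁺ (Z=13, 10 e⁻), Mg²⁺ (Z=12, 10 e⁻), Na⁺ (Z=11, 10 e⁻), F⁻ (Z=9, 10 e⁻), Cl⁻ (Z=17, 18 e⁻). Si⁴⁺ < Al³⁺ (both 10 e⁻, Z=14>13); Al³⁺ < Mg²⁺ (isoelectronic, higher Z=13 is smaller); Mg²⁺ < Na⁺ (both 10 e⁻, Z=12>11); Na⁺ < F⁻ (isoelectronic, higher Z=11 is smaller); F⁻ < Cl⁻ (same group, 1 shell fewer).

Cl⁻ > F⁻ > Na⁺ > Mg²⁺ > Al³⁺ > Si⁴⁺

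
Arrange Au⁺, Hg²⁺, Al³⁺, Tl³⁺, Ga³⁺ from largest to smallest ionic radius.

Au⁺ > Hg²⁺ > Tl³⁺ > Ga³⁺ > Al³⁺

Tabulating Z and e⁻: Al³⁺ (Z=13, 10 e⁻), Ga³⁺ (Z=31, 28 e⁻), Tl³⁺ (Z=81, 78 e⁻), Hg²⁺ (Z=80, 78 e⁻), Au⁺ (Z=79, 78 e⁻). Al³⁺ < Ga³⁺ (same group, period 3 vs 4); Ga³⁺ < Tl³⁺ (same group, period 4 vs 6); Tl³⁺ < Hg²⁺ (both 78 e⁻, Z=81>80); Hg²⁺ < Au⁺ (both 78 e⁻, Z=80>79).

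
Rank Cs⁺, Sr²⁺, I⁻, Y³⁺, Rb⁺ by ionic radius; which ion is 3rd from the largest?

Rb⁺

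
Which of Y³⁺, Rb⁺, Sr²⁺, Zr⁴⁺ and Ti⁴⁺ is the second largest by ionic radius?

Sr²⁺

Electron counts and nuclear charges: Ti⁴⁺ (Z=22, 18 e⁻), Zr⁴⁺ (Z=40, 36 e⁻), Y³⁺ (Z=39, 36 e⁻), Sr²⁺ (Z=38, 36 e⁻), Rb⁺ (Z=37, 36 e⁻). Ti⁴⁺ < Zr⁴⁺ (same group, period 4 vs 5); Zr⁴⁺ < Y³⁺ (isoelectronic, higher Z=40 is smaller); Y³⁺ < Sr²⁺ (both 36 e⁻, Z=39>38); Sr²⁺ < Rb⁺ (isoelectronic, higher Z=38 is smaller).
That gives Ti⁴⁺ < Zr⁴⁺ < Y³⁺ < Sr²⁺ < Rb⁺. From the largest end, number 2 is Sr²⁺.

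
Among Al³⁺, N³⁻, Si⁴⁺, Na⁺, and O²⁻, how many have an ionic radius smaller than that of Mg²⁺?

Isoelectronic series (10 e⁻ each). Size is set by nuclear charge: more protons means a smaller ion. Si⁴⁺ (Z=14), Al³⁺ (Z=13), Mg²⁺ (Z=12), Na⁺ (Z=11), O²⁻ (Z=8), N³⁻ (Z=7).
Ordering all of them (including Mg²⁺) by radius gives Si⁴⁺ < Al³⁺ < Mg²⁺ < Na⁺ < O²⁻ < N³⁻. Count: 2.

2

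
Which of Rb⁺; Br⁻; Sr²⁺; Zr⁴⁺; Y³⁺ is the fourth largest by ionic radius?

Each ion has 36 electrons. The ranking follows nuclear charge in reverse — greater Z gives a smaller radius. Zr⁴⁺ (Z=40), Y³⁺ (Z=39), Sr²⁺ (Z=38), Rb⁺ (Z=37), Br⁻ (Z=35).
Ordering: Zr⁴⁺ < Y³⁺ < Sr²⁺ < Rb⁺ < Br⁻. The fourth largest is Y³⁺.

Y³⁺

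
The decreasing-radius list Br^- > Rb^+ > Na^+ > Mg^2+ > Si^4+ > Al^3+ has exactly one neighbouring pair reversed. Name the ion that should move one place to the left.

Al^3+

Compare adjacent ions: both have 10 electrons but Z(Si)=14 > Z(Al)=13, so Si^4+ should be the smaller of the two — yet in this decreasing list Si^4+ sits before Al^3+. Nothing else is reversed, so Al^3+ should move one place to the left.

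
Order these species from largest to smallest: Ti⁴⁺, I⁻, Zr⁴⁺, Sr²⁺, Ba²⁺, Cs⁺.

First list Z and electron count for each: Ti⁴⁺ has 18 e⁻ (Z=22), Zr⁴⁺ has 36 e⁻ (Z=40), Sr²⁺ has 36 e⁻ (Z=38), Ba²⁺ has 54 e⁻ (Z=56), Cs⁺ has 54 e⁻ (Z=55), I⁻ has 54 e⁻ (Z=53). Ti⁴⁺ < Zr⁴⁺ (same group, period 4 vs 5); Zr⁴⁺ < Sr²⁺ (both 36 e⁻, Z=40>38); Sr²⁺ < Ba²⁺ (same group, 1 shell fewer); Ba²⁺ < Cs⁺ (both 54 e⁻, Z=56>55); Cs⁺ < I⁻ (isoelectronic, higher Z=55 is smaller).

I⁻ > Cs⁺ > Ba²⁺ > Sr²⁺ > Zr⁴⁺ > Ti⁴⁺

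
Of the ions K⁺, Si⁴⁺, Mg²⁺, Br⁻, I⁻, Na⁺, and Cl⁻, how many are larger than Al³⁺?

6

Electron counts and nuclear charges: Si⁴⁺ has 10 e⁻ (Z=14), Al³⁺ has 10 e⁻ (Z=13), Mg²⁺ has 10 e⁻ (Z=12), Na⁺ has 10 e⁻ (Z=11), K⁺ has 18 e⁻ (Z=19), Cl⁻ has 18 e⁻ (Z=17), Br⁻ has 36 e⁻ (Z=35), I⁻ has 54 e⁻ (Z=53). Si⁴⁺ < Al³⁺ (both 10 e⁻, Z=14>13); Al³⁺ < Mg²⁺ (both 10 e⁻, Z=13>12); Mg²⁺ < Na⁺ (isoelectronic, higher Z=12 is smaller); Na⁺ < K⁺ (same group, 1 shell fewer); K⁺ < Cl⁻ (isoelectronic, higher Z=19 is smaller); Cl⁻ < Br⁻ (same group, 1 shell fewer); Br⁻ < I⁻ (same group, 1 shell fewer).
Placing each against Al³⁺: smaller — Si⁴⁺; larger — Mg²⁺, Na⁺, K⁺, Cl⁻, Br⁻, I⁻. So 6 are larger.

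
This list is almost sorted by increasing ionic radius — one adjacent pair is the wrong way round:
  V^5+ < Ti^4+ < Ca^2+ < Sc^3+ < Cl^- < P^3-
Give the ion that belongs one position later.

Ca^2+

Compare adjacent ions: they are isoelectronic (18 e⁻) and Sc has more protons than Ca (21 vs 20), making Sc^3+ smaller — yet in this increasing list Ca^2+ sits before Sc^3+. Nothing else is reversed, so Ca^2+ should move one place to the right.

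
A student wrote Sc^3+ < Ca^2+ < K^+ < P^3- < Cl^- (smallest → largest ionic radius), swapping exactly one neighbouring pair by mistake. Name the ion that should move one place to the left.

The pair P^3-, Cl^- is the wrong way round — both have 18 electrons but Z(Cl)=17 > Z(P)=15, so Cl^- should be the smaller of the two. All other adjacent pairs agree with periodic trends, so Cl^- is the misplaced ion.

Cl^-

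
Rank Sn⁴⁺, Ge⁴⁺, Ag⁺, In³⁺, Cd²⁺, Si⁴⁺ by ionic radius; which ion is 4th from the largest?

Tabulating Z and e⁻: Si⁴⁺ (Z=14, 10 e⁻), Ge⁴⁺ (Z=32, 28 e⁻), Sn⁴⁺ (Z=50, 46 e⁻), In³⁺ (Z=49, 46 e⁻), Cd²⁺ (Z=48, 46 e⁻), Ag⁺ (Z=47, 46 e⁻). Si⁴⁺ < Ge⁴⁺ (same group, 1 shell fewer); Ge⁴⁺ < Sn⁴⁺ (same group, period 4 vs 5); Sn⁴⁺ < In³⁺ (isoelectronic, higher Z=50 is smaller); In³⁺ < Cd²⁺ (isoelectronic, higher Z=49 is smaller); Cd²⁺ < Ag⁺ (isoelectronic, higher Z=48 is smaller).
So the order is Si⁴⁺ < Ge⁴⁺ < Sn⁴⁺ < In³⁺ < Cd²⁺ < Ag⁺; the 4th-largest ion is Sn⁴⁺.

Sn⁴⁺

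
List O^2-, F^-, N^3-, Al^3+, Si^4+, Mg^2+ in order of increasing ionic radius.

Si^4+ < Al^3+ < Mg^2+ < F^- < O^2- < N^3-

Isoelectronic series (10 e⁻ each). Size is set by nuclear charge: more protons means a smaller ion. Si^4+ (Z=14), Al^3+ (Z=13), Mg^2+ (Z=12), F^- (Z=9), O^2- (Z=8), N^3- (Z=7).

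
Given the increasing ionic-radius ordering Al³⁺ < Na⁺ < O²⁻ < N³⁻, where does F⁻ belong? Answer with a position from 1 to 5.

These species are isoelectronic with 10 electrons. The only difference is the number of protons: Al³⁺ (Z=13), Na⁺ (Z=11), F⁻ (Z=9), O²⁻ (Z=8), N³⁻ (Z=7). The strongest nuclear pull (Al³⁺) gives the smallest ion.
Merged order: Al³⁺ < Na⁺ < F⁻ < O²⁻ < N³⁻ — F⁻ is number 3.

3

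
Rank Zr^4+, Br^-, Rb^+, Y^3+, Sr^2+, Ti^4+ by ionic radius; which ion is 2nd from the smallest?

Zr^4+

Ti^4+: 18 e⁻, Z=22, Zr^4+: 36 e⁻, Z=40, Y^3+: 36 e⁻, Z=39, Sr^2+: 36 e⁻, Z=38, Rb^+: 36 e⁻, Z=37, Br^-: 36 e⁻, Z=35. Ti^4+ < Zr^4+ (same group, period 4 vs 5); Zr^4+ < Y^3+ (both 36 e⁻, Z=40>39); Y^3+ < Sr^2+ (isoelectronic, higher Z=39 is smaller); Sr^2+ < Rb^+ (isoelectronic, higher Z=38 is smaller); Rb^+ < Br^- (both 36 e⁻, Z=37>35).
Ordering: Ti^4+ < Zr^4+ < Y^3+ < Sr^2+ < Rb^+ < Br^-. The 2nd smallest is Zr^4+.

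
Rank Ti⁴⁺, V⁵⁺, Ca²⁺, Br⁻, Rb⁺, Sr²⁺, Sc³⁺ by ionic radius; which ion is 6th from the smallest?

V⁵⁺ (Z=23, 18 e⁻), Ti⁴⁺ (Z=22, 18 e⁻), Sc³⁺ (Z=21, 18 e⁻), Ca²⁺ (Z=20, 18 e⁻), Sr²⁺ (Z=38, 36 e⁻), Rb⁺ (Z=37, 36 e⁻), Br⁻ (Z=35, 36 e⁻). V⁵⁺ < Ti⁴⁺ (both 18 e⁻, Z=23>22); Ti⁴⁺ < Sc³⁺ (isoelectronic, higher Z=22 is smaller); Sc³⁺ < Ca²⁺ (both 18 e⁻, Z=21>20); Ca²⁺ < Sr²⁺ (same group, period 4 vs 5); Sr²⁺ < Rb⁺ (both 36 e⁻, Z=38>37); Rb⁺ < Br⁻ (isoelectronic, higher Z=37 is smaller).
So the order is V⁵⁺ < Ti⁴⁺ < Sc³⁺ < Ca²⁺ < Sr²⁺ < Rb⁺ < Br⁻; the 6th-smallest ion is Rb⁺.

Rb⁺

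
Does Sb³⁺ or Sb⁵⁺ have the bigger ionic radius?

Sb³⁺

Same element, different charge: the more highly charged cation has fewer electrons and a greater effective nuclear charge per electron, making Sb⁵⁺ the smallest.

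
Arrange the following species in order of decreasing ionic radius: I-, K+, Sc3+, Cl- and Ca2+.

I- > Cl- > K+ > Ca2+ > Sc3+

Electron counts and nuclear charges: Sc3+ has 18 e⁻ (Z=21), Ca2+ has 18 e⁻ (Z=20), K+ has 18 e⁻ (Z=19), Cl- has 18 e⁻ (Z=17), I- has 54 e⁻ (Z=53). Sc3+ < Ca2+ (both 18 e⁻, Z=21>20); Ca2+ < K+ (isoelectronic, higher Z=20 is smaller); K+ < Cl- (isoelectronic, higher Z=19 is smaller); Cl- < I- (same group, period 3 vs 5).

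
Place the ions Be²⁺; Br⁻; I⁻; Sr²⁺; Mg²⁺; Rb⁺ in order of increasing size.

Be²⁺ < Mg²⁺ < Sr²⁺ < Rb⁺ < Br⁻ < I⁻

Tabulating Z and e⁻: Be²⁺ has 2 e⁻ (Z=4), Mg²⁺ has 10 e⁻ (Z=12), Sr²⁺ has 36 e⁻ (Z=38), Rb⁺ has 36 e⁻ (Z=37), Br⁻ has 36 e⁻ (Z=35), I⁻ has 54 e⁻ (Z=53). Be²⁺ < Mg²⁺ (same group, 1 shell fewer); Mg²⁺ < Sr²⁺ (same group, 2 shells fewer); Sr²⁺ < Rb⁺ (isoelectronic, higher Z=38 is smaller); Rb⁺ < Br⁻ (isoelectronic, higher Z=37 is smaller); Br⁻ < I⁻ (same group, period 4 vs 5).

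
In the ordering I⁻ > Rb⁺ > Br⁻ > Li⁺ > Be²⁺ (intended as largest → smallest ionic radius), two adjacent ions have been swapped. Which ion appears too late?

The pair Rb⁺, Br⁻ is the wrong way round — they are isoelectronic (36 e⁻) and Rb has more protons than Br (37 vs 35), making Rb⁺ smaller. All other adjacent pairs agree with periodic trends, so Br⁻ is the misplaced ion.

Br⁻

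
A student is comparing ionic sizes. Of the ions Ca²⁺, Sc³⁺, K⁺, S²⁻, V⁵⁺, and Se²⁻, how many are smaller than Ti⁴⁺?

Electron counts and nuclear charges: V⁵⁺ (Z=23, 18 e⁻), Ti⁴⁺ (Z=22, 18 e⁻), Sc³⁺ (Z=21, 18 e⁻), Ca²⁺ (Z=20, 18 e⁻), K⁺ (Z=19, 18 e⁻), S²⁻ (Z=16, 18 e⁻), Se²⁻ (Z=34, 36 e⁻). V⁵⁺ < Ti⁴⁺ (isoelectronic, higher Z=23 is smaller); Ti⁴⁺ < Sc³⁺ (isoelectronic, higher Z=22 is smaller); Sc³⁺ < Ca²⁺ (isoelectronic, higher Z=21 is smaller); Ca²⁺ < K⁺ (both 18 e⁻, Z=20>19); K⁺ < S²⁻ (isoelectronic, higher Z=19 is smaller); S²⁻ < Se²⁻ (same group, 1 shell fewer).
Relative to Ti⁴⁺, the ions that are smaller are V⁵⁺. That's 1.

1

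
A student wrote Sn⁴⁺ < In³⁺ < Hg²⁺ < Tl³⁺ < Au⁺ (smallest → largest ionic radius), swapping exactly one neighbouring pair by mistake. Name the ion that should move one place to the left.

Tl³⁺

Check each adjacent pair. Hg²⁺ and Tl³⁺ are reversed: Tl³⁺ and Hg²⁺ share 78 electrons; the higher nuclear charge on Tl (Z=81) contracts it more, so Tl³⁺ < Hg²⁺. No other neighbouring pair contradicts the periodic trends, so Tl³⁺ is the ion listed too late.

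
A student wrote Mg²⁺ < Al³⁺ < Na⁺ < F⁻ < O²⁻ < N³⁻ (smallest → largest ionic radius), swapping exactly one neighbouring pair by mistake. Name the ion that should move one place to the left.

The pair Mg²⁺, Al³⁺ is the wrong way round — Al³⁺ and Mg²⁺ share 10 electrons; the higher nuclear charge on Al (Z=13) contracts it more, so Al³⁺ < Mg²⁺. All other adjacent pairs agree with periodic trends, so Al³⁺ is the misplaced ion.

Al³⁺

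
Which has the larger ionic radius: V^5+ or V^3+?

V^3+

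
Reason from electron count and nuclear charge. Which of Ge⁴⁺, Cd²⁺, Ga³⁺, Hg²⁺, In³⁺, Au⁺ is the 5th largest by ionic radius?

First list Z and electron count for each: Ge⁴⁺ has 28 e⁻ (Z=32), Ga³⁺ has 28 e⁻ (Z=31), In³⁺ has 46 e⁻ (Z=49), Cd²⁺ has 46 e⁻ (Z=48), Hg²⁺ has 78 e⁻ (Z=80), Au⁺ has 78 e⁻ (Z=79). Ge⁴⁺ < Ga³⁺ (both 28 e⁻, Z=32>31); Ga³⁺ < In³⁺ (same group, 1 shell fewer); In³⁺ < Cd²⁺ (both 46 e⁻, Z=49>48); Cd²⁺ < Hg²⁺ (same group, 1 shell fewer); Hg²⁺ < Au⁺ (both 78 e⁻, Z=80>79).
That gives Ge⁴⁺ < Ga³⁺ < In³⁺ < Cd²⁺ < Hg²⁺ < Au⁺. From the largest end, number 5 is Ga³⁺.

Ga³⁺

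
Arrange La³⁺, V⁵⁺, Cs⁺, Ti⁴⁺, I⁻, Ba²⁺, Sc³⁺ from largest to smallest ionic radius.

I⁻ > Cs⁺ > Ba²⁺ > La³⁺ > Sc³⁺ > Ti⁴⁺ > V⁵⁺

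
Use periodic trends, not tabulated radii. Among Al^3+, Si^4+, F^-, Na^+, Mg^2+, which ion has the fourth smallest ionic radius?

These species are isoelectronic with 10 electrons. The only difference is the number of protons: Si^4+ (Z=14), Al^3+ (Z=13), Mg^2+ (Z=12), Na^+ (Z=11), F^- (Z=9). The strongest nuclear pull (Si^4+) gives the smallest ion.
So the order is Si^4+ < Al^3+ < Mg^2+ < Na^+ < F^-; the 4th-smallest ion is Na^+.

Na^+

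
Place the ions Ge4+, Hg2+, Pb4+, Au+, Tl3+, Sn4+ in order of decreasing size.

Au+ > Hg2+ > Tl3+ > Pb4+ > Sn4+ > Ge4+

Electron counts and nuclear charges: Ge4+: 28 e⁻, Z=32, Sn4+: 46 e⁻, Z=50, Pb4+: 78 e⁻, Z=82, Tl3+: 78 e⁻, Z=81, Hg2+: 78 e⁻, Z=80, Au+: 78 e⁻, Z=79. Ge4+ < Sn4+ (same group, 1 shell fewer); Sn4+ < Pb4+ (same group, period 5 vs 6); Pb4+ < Tl3+ (isoelectronic, higher Z=82 is smaller); Tl3+ < Hg2+ (isoelectronic, higher Z=81 is smaller); Hg2+ < Au+ (isoelectronic, higher Z=80 is smaller).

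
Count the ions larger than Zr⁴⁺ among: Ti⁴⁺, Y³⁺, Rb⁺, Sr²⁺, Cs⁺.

4

First list Z and electron count for each: Ti⁴⁺ (Z=22, 18 e⁻), Zr⁴⁺ (Z=40, 36 e⁻), Y³⁺ (Z=39, 36 e⁻), Sr²⁺ (Z=38, 36 e⁻), Rb⁺ (Z=37, 36 e⁻), Cs⁺ (Z=55, 54 e⁻). Ti⁴⁺ < Zr⁴⁺ (same group, period 4 vs 5); Zr⁴⁺ < Y³⁺ (isoelectronic, higher Z=40 is smaller); Y³⁺ < Sr²⁺ (both 36 e⁻, Z=39>38); Sr²⁺ < Rb⁺ (isoelectronic, higher Z=38 is smaller); Rb⁺ < Cs⁺ (same group, period 5 vs 6).
Relative to Zr⁴⁺, the ions that are larger are Y³⁺, Sr²⁺, Rb⁺, Cs⁺. So 4 are larger.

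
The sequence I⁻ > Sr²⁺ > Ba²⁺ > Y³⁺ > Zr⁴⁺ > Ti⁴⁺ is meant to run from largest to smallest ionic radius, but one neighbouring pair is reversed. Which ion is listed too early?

Check each adjacent pair. Sr²⁺ and Ba²⁺ are reversed: Sr²⁺ and Ba²⁺ are in one column with the same charge; the lighter period-5 ion has one fewer shell and is smaller. No other neighbouring pair contradicts the periodic trends, so Sr²⁺ is the ion listed too early.

Sr²⁺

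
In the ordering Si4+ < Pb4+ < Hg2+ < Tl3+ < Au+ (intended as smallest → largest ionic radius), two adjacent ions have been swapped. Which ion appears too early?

Compare adjacent ions: Tl3+ and Hg2+ share 78 electrons; the higher nuclear charge on Tl (Z=81) contracts it more, so Tl3+ < Hg2+ — yet in this increasing list Hg2+ sits before Tl3+. Nothing else is reversed, so Hg2+ should move one place to the right.

Hg2+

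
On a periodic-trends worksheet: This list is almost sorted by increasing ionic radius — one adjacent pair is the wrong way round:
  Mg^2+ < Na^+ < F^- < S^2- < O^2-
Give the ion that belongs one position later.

S^2-

Scanning neighbour by neighbour, only S^2-/O^2- violates a trend: same group and charge — period 2 sits above period 3, so O^2- is smaller. That makes S^2- the one sitting a position early relative to where it belongs.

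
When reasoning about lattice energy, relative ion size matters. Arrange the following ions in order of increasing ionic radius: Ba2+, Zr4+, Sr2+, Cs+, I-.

Zr4+ < Sr2+ < Ba2+ < Cs+ < I-

Zr4+: 36 e⁻, Z=40, Sr2+: 36 e⁻, Z=38, Ba2+: 54 e⁻, Z=56, Cs+: 54 e⁻, Z=55, I-: 54 e⁻, Z=53. Zr4+ < Sr2+ (both 36 e⁻, Z=40>38); Sr2+ < Ba2+ (same group, 1 shell fewer); Ba2+ < Cs+ (both 54 e⁻, Z=56>55); Cs+ < I- (isoelectronic, higher Z=55 is smaller).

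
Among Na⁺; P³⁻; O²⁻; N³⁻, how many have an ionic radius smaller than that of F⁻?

1

Electron counts and nuclear charges: Na⁺ has 10 e⁻ (Z=11), F⁻ has 10 e⁻ (Z=9), O²⁻ has 10 e⁻ (Z=8), N³⁻ has 10 e⁻ (Z=7), P³⁻ has 18 e⁻ (Z=15). Na⁺ < F⁻ (isoelectronic, higher Z=11 is smaller); F⁻ < O²⁻ (isoelectronic, higher Z=9 is smaller); O²⁻ < N³⁻ (both 10 e⁻, Z=8>7); N³⁻ < P³⁻ (same group, 1 shell fewer).
Overall: Na⁺ < F⁻ < O²⁻ < N³⁻ < P³⁻. F⁻ has 1 below it and 3 above. So 1 is smaller.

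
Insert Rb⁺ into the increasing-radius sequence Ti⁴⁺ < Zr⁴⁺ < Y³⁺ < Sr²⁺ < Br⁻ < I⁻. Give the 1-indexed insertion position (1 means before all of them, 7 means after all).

5

First list Z and electron count for each: Ti⁴⁺: 18 e⁻, Z=22, Zr⁴⁺: 36 e⁻, Z=40, Y³⁺: 36 e⁻, Z=39, Sr²⁺: 36 e⁻, Z=38, Rb⁺: 36 e⁻, Z=37, Br⁻: 36 e⁻, Z=35, I⁻: 54 e⁻, Z=53. Ti⁴⁺ < Zr⁴⁺ (same group, period 4 vs 5); Zr⁴⁺ < Y³⁺ (both 36 e⁻, Z=40>39); Y³⁺ < Sr²⁺ (both 36 e⁻, Z=39>38); Sr²⁺ < Rb⁺ (isoelectronic, higher Z=38 is smaller); Rb⁺ < Br⁻ (isoelectronic, higher Z=37 is smaller); Br⁻ < I⁻ (same group, period 4 vs 5).
The complete sequence is Ti⁴⁺ < Zr⁴⁺ < Y³⁺ < Sr²⁺ < Rb⁺ < Br⁻ < I⁻. Rb⁺ sits at position 5.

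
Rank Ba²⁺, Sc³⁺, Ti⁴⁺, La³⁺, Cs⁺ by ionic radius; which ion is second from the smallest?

Work out protons and electrons: Ti⁴⁺: 18 e⁻, Z=22, Sc³⁺: 18 e⁻, Z=21, La³⁺: 54 e⁻, Z=57, Ba²⁺: 54 e⁻, Z=56, Cs⁺: 54 e⁻, Z=55. Ti⁴⁺ < Sc³⁺ (isoelectronic, higher Z=22 is smaller); Sc³⁺ < La³⁺ (same group, 2 shells fewer); La³⁺ < Ba²⁺ (both 54 e⁻, Z=57>56); Ba²⁺ < Cs⁺ (both 54 e⁻, Z=56>55).
So the order is Ti⁴⁺ < Sc³⁺ < La³⁺ < Ba²⁺ < Cs⁺; the 2nd-smallest ion is Sc³⁺.

Sc³⁺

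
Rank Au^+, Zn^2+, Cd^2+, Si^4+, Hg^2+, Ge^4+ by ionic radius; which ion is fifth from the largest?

Ge^4+

First list Z and electron count for each: Si^4+ has 10 e⁻ (Z=14), Ge^4+ has 28 e⁻ (Z=32), Zn^2+ has 28 e⁻ (Z=30), Cd^2+ has 46 e⁻ (Z=48), Hg^2+ has 78 e⁻ (Z=80), Au^+ has 78 e⁻ (Z=79). Si^4+ < Ge^4+ (same group, period 3 vs 4); Ge^4+ < Zn^2+ (isoelectronic, higher Z=32 is smaller); Zn^2+ < Cd^2+ (same group, period 4 vs 5); Cd^2+ < Hg^2+ (same group, period 5 vs 6); Hg^2+ < Au^+ (isoelectronic, higher Z=80 is smaller).
Ordering: Si^4+ < Ge^4+ < Zn^2+ < Cd^2+ < Hg^2+ < Au^+. The fifth largest is Ge^4+.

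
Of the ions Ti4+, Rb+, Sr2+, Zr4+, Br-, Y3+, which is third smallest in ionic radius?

Tabulating Z and e⁻: Ti4+ has 18 e⁻ (Z=22), Zr4+ has 36 e⁻ (Z=40), Y3+ has 36 e⁻ (Z=39), Sr2+ has 36 e⁻ (Z=38), Rb+ has 36 e⁻ (Z=37), Br- has 36 e⁻ (Z=35). Ti4+ < Zr4+ (same group, 1 shell fewer); Zr4+ < Y3+ (both 36 e⁻, Z=40>39); Y3+ < Sr2+ (both 36 e⁻, Z=39>38); Sr2+ < Rb+ (both 36 e⁻, Z=38>37); Rb+ < Br- (both 36 e⁻, Z=37>35).
Ordering: Ti4+ < Zr4+ < Y3+ < Sr2+ < Rb+ < Br-. The third smallest is Y3+.

Y3+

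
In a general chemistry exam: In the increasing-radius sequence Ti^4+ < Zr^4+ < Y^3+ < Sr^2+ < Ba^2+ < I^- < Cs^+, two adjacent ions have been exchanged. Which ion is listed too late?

Compare adjacent ions: Cs^+ and I^- share 54 electrons; the higher nuclear charge on Cs (Z=55) contracts it more, so Cs^+ < I^- — yet in this increasing list I^- sits before Cs^+. Nothing else is reversed, so Cs^+ should move one place to the left.

Cs^+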